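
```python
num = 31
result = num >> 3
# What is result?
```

Trace:
`num = 31` → num = 31
`result = num >> 3` → result = 3
So result = 3

Answer: 3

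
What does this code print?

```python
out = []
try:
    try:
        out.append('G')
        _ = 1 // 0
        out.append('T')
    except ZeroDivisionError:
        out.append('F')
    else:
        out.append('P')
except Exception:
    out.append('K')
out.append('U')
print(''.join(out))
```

Execution trace: 'G' (inner try body) → 'F' (inner except ZeroDivisionError) → 'U' (after the try/except). Output: GFU

Answer: GFU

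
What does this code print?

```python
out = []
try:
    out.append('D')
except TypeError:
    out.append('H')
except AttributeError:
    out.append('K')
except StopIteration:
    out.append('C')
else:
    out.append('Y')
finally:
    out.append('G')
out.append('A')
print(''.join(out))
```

Execution trace: 'D' (try body, no exception) → 'Y' (else) → 'G' (finally) → 'A' (after the try/except). Output: DYGA

Answer: DYGA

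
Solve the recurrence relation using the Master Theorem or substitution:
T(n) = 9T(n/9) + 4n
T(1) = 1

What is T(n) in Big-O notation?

By Master Theorem: a=9, b=9, f(n)=4n. Since log_9(9) = 1 and f(n) = Θ(n^1), Case 2 applies. T(n) = O(n log n).

Answer: O(n log n)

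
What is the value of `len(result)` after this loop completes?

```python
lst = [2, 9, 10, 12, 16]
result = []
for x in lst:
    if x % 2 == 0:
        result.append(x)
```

Count even numbers in [2, 9, 10, 12, 16]
`result` takes the values: [] → [2] → [2, 10] → [2, 10, 12] → [2, 10, 12, 16]
So `len(result)` = 4

Answer: 4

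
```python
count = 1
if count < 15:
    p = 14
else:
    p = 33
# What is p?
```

Trace:
`count = 1` → count = 1
`if count < 15: ...` → count < 15 is True → p = 14
So p = 14

Answer: 14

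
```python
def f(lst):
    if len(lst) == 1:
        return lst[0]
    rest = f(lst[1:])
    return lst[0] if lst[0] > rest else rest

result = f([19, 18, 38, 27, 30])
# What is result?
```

Recursive max over [19, 18, 38, 27, 30] = 38

Answer: 38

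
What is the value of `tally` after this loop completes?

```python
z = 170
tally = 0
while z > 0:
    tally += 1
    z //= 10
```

Count digits by repeated division by 10
`tally` takes the values: 0 → 1 → 2 → 3

Answer: 3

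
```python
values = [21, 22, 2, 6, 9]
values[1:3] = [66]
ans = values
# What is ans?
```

Trace:
`values = [21, 22, 2, 6, 9]` → values = [21, 22, 2, 6, 9]
`values[1:3] = [66]` → values = [21, 66, 6, 9]
`ans = values` → ans = [21, 66, 6, 9]
So ans = [21, 66, 6, 9]

Answer: [21, 66, 6, 9]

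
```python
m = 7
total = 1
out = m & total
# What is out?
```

Trace:
`m = 7` → m = 7
`total = 1` → total = 1
`out = m & total` → out = 1
So out = 1

Answer: 1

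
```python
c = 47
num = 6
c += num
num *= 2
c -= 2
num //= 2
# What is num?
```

Trace:
`c = 47` → c = 47
`num = 6` → num = 6
`c += num` → c = 53
`num *= 2` → num = 12
`c -= 2` → c = 51
`num //= 2` → num = 6
So num = 6

Answer: 6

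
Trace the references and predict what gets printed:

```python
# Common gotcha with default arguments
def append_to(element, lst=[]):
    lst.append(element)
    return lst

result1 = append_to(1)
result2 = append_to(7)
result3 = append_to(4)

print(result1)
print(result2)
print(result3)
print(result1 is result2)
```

Key concept: mutable default argument gotcha.
Step by step:
`result1 = append_to(1)` → result1 = [1]
`result2 = append_to(7)` → result1 = [1, 7] (same object as result2); result2 = [1, 7] (same object as result1)
`result3 = append_to(4)` → result1 = [1, 7, 4] (same object as result2, result3); result2 = [1, 7, 4] (same object as result1, result3); result3 = [1, 7, 4] (same object as result1, result2)
`print(result1)` → prints [1, 7, 4]
`print(result2)` → prints [1, 7, 4]
`print(result3)` → prints [1, 7, 4]
`print(result1 is result2)` → prints True

Answer:
[1, 7, 4]
[1, 7, 4]
[1, 7, 4]
True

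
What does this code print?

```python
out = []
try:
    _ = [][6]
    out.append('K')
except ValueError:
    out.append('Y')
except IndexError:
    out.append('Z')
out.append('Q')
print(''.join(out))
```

Execution trace: 'Z' (except IndexError) → 'Q' (after the try/except). Output: ZQ

Answer: ZQ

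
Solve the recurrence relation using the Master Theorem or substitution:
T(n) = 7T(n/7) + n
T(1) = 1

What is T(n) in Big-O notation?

By Master Theorem: a=7, b=7, f(n)=n. Since log_7(7) = 1 and f(n) = Θ(n^1), Case 2 applies. T(n) = O(n log n).

Answer: O(n log n)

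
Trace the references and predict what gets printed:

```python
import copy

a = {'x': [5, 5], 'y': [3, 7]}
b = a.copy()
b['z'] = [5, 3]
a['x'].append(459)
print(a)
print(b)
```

Key concept: shallow copy of dict with mutable values.
Step by step:
`a = {'x': [5, 5], 'y': [3, 7]}` → a = {'x': [5, 5], 'y': [3, 7]}
`b = a.copy()` → b = {'x': [5, 5], 'y': [3, 7]}
`b['z'] = [5, 3]` → b = {'x': [5, 5], 'y': [3, 7], 'z': [5, 3]}
`a['x'].append(459)` → a = {'x': [5, 5, 459], 'y': [3, 7]}; b = {'x': [5, 5, 459], 'y': [3, 7], 'z': [5, 3]}
`print(a)` → prints {'x': [5, 5, 459], 'y': [3, 7]}
`print(b)` → prints {'x': [5, 5, 459], 'y': [3, 7], 'z': [5, 3]}

Answer:
{'x': [5, 5, 459], 'y': [3, 7]}
{'x': [5, 5, 459], 'y': [3, 7], 'z': [5, 3]}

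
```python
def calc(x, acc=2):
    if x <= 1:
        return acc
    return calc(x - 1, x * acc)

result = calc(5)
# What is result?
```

Accumulator trace (n, acc): (5, 2) -> (4, 10) -> (3, 40) -> (2, 120) -> (1, 240) -> return 240

Answer: 240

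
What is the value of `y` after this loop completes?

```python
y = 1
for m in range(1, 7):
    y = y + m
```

Start at 1, add 1 through 6
`y` takes the values: 1 → 2 → 4 → 7 → 11 → 16 → 22

Answer: 22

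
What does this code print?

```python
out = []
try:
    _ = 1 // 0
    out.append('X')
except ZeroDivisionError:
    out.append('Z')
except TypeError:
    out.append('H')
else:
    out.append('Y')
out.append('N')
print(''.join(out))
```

Execution trace: 'Z' (except ZeroDivisionError) → 'N' (after the try/except). Output: ZN

Answer: ZN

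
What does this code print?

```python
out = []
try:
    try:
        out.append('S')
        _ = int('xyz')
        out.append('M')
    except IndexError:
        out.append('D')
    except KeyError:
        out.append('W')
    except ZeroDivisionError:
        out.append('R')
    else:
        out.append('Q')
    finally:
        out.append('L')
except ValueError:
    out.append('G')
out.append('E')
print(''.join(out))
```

Execution trace: 'S' (try body) → 'L' (finally) → 'G' (outer except ValueError) → 'E' (after the try/except). Output: SLGE

Answer: SLGE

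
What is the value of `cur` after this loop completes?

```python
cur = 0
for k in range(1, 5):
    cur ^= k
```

XOR of 1 to 4
`cur` takes the values: 0 → 1 → 3 → 0 → 4

Answer: 4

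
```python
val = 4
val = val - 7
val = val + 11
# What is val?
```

Trace:
`val = 4` → val = 4
`val = val - 7` → val = -3
`val = val + 11` → val = 8
So val = 8

Answer: 8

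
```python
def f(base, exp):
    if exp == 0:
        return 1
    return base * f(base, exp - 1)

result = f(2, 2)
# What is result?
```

f(2, 2) = 2 * 2 = 4

Answer: 4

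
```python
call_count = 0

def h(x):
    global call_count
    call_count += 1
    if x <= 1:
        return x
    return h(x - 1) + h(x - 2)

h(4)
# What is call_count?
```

Calls(x) = 1 + Calls(x-1) + Calls(x-2); Calls(0)=Calls(1)=1. For x=4 this gives 9.

Answer: 9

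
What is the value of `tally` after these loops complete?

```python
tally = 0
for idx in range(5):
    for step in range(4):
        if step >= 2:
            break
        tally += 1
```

Inner breaks at 2, outer runs 5 times
`tally` takes the values: 0 → 1 → 2 → 3 → 4 → 5 → 6 → 7 → 8 → 9 → 10

Answer: 10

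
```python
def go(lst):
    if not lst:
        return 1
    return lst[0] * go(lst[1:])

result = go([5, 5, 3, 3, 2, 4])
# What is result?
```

Product over [5, 5, 3, 3, 2, 4] = 5 * 5 * 3 * 3 * 2 * 4 = 1800

Answer: 1800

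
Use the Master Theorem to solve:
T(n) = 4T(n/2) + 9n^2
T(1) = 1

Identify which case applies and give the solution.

a=4, b=2, f(n)=9n^2. log_2(4) = 2. Since c=2 = 2, Case 2 applies: T(n) = Θ(n^log_b(a) · log n) = O(n^2 log n).

Answer: O(n^2 log n) - Case 2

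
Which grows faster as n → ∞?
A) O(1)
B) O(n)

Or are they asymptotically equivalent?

O(1) vs O(n): Higher order terms dominate.

Answer: B) O(n) grows faster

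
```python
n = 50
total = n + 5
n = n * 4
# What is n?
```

Trace:
`n = 50` → n = 50
`total = n + 5` → total = 55
`n = n * 4` → n = 200
So n = 200

Answer: 200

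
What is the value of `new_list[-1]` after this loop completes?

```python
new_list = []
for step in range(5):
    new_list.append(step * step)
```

Last element of squares 0 to 4
`new_list` takes the values: [] → [0] → [0, 1] → [0, 1, 4] → [0, 1, 4, 9] → [0, 1, 4, 9, 16]
So `new_list[-1]` = 16

Answer: 16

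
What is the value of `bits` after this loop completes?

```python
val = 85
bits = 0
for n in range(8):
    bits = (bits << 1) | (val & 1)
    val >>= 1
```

Reverse lowest 8 bits of 85
`bits` takes the values: 0 → 1 → 2 → 5 → 10 → 21 → 42 → 85 → 170

Answer: 170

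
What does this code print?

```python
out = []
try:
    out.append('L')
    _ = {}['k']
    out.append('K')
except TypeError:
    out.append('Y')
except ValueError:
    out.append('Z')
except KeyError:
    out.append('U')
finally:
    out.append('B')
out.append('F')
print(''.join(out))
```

Execution trace: 'L' (try body) → 'U' (except KeyError) → 'B' (finally) → 'F' (after the try/except). Output: LUBF

Answer: LUBF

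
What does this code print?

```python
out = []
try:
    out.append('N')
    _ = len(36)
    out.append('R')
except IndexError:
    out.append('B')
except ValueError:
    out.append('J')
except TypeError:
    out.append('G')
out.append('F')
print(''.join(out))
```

Execution trace: 'N' (try body) → 'G' (except TypeError) → 'F' (after the try/except). Output: NGF

Answer: NGF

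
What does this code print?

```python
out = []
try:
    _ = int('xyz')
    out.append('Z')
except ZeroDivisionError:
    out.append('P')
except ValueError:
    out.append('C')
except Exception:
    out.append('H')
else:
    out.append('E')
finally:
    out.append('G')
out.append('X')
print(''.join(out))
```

Execution trace: 'C' (except ValueError) → 'G' (finally) → 'X' (after the try/except). Output: CGX

Answer: CGX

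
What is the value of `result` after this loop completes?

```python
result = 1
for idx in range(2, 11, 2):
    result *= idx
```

Product of even numbers 2 to 10
`result` takes the values: 1 → 2 → 8 → 48 → 384 → 3840

Answer: 3840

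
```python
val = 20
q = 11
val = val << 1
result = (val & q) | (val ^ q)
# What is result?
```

Trace:
`val = 20` → val = 20
`q = 11` → q = 11
`val = val << 1` → val = 40
`result = (val & q) | (val ^ q)` → result = 43
So result = 43

Answer: 43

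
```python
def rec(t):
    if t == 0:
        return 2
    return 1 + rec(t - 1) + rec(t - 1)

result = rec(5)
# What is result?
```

rec(t) = 1 + 2·rec(t-1), rec(0)=2. Closed form: (2+1)·2^5 - 1 = 95.

Answer: 95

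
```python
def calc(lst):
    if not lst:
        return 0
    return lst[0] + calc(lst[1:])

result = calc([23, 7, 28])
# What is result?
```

23 + 7 + 28 + 0 = 58

Answer: 58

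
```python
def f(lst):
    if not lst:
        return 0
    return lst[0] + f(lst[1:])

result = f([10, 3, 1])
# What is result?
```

10 + 3 + 1 + 0 = 14

Answer: 14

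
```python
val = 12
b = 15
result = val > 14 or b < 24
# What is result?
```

Trace:
`val = 12` → val = 12
`b = 15` → b = 15
`result = val > 14 or b < 24` → result = True
So result = True

Answer: True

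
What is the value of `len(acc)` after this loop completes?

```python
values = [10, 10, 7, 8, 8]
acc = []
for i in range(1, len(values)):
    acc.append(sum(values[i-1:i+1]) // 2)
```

Number of 2-element averages
`acc` takes the values: [] → [10] → [10, 8] → [10, 8, 7] → [10, 8, 7, 8]
So `len(acc)` = 4

Answer: 4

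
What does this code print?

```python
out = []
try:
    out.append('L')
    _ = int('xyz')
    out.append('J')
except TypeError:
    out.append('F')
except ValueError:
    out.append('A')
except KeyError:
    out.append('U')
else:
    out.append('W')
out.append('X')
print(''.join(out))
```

Execution trace: 'L' (try body) → 'A' (except ValueError) → 'X' (after the try/except). Output: LAX

Answer: LAX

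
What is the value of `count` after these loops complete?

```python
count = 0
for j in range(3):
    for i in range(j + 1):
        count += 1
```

Triangle: 1 + 2 + ... + 3
`count` takes the values: 0 → 1 → 2 → 3 → 4 → 5 → 6

Answer: 6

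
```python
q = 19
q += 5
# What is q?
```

Trace:
`q = 19` → q = 19
`q += 5` → q = 24
So q = 24

Answer: 24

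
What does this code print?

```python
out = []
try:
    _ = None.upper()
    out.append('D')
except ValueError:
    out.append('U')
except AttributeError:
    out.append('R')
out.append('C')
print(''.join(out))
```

Execution trace: 'R' (except AttributeError) → 'C' (after the try/except). Output: RC

Answer: RC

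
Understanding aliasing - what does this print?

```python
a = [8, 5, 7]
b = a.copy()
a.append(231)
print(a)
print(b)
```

Key concept: list.copy() creates independent copy.
Step by step:
`a = [8, 5, 7]` → a = [8, 5, 7]
`b = a.copy()` → b = [8, 5, 7]
`a.append(231)` → a = [8, 5, 7, 231]
`print(a)` → prints [8, 5, 7, 231]
`print(b)` → prints [8, 5, 7]

Answer:
[8, 5, 7, 231]
[8, 5, 7]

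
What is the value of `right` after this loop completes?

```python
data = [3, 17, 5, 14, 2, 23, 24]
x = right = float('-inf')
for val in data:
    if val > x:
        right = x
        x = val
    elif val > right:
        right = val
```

Second largest (with repeats) in [3, 17, 5, 14, 2, 23, 24]
`right` takes the values: -inf → 3 → 5 → 14 → 17 → 23

Answer: 23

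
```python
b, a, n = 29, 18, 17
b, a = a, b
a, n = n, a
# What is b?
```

Trace:
`b, a, n = 29, 18, 17` → b = 29; a = 18; n = 17
`b, a = a, b` → b = 18; a = 29
`a, n = n, a` → a = 17; n = 29
So b = 18

Answer: 18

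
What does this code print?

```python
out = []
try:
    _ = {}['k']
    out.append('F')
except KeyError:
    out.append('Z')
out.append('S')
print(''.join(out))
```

Execution trace: 'Z' (except KeyError) → 'S' (after the try/except). Output: ZS

Answer: ZS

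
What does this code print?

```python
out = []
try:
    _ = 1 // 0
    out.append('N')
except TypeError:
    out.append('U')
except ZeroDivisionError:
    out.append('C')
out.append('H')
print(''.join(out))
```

Execution trace: 'C' (except ZeroDivisionError) → 'H' (after the try/except). Output: CH

Answer: CH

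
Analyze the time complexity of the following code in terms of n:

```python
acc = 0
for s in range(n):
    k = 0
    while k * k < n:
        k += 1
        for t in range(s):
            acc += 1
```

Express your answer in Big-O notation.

Each loop level contributes: n × √n × n. Multiplying the contributions gives O(n^2√n).

Answer: O(n^2√n)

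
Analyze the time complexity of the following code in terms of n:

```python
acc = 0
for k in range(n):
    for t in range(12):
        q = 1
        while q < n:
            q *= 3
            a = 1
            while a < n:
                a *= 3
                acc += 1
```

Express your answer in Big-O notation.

Each loop level contributes: n × 1 × log n × log n. Multiplying the contributions gives O(n log² n).

Answer: O(n log² n)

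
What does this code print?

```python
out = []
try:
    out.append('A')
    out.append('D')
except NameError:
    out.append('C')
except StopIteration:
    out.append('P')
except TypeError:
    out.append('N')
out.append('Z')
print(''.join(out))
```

Execution trace: 'A' (try body) → 'D' (try body, no exception) → 'Z' (after the try/except). Output: ADZ

Answer: ADZ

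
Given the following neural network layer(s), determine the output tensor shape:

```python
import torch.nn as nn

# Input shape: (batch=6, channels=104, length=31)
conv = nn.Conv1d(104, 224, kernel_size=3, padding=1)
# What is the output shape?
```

Input: (6, 104, 31) -> Output: (6, 224, 31)

Answer: (6, 224, 31)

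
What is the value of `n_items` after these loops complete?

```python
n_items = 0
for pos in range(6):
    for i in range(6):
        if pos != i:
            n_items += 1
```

6² - 6 (exclude diagonal)
`n_items` takes the values: 0 → 1 → 2 → 3 → 4 → 5 → 6 → 7 → 8 → 9 → 10 → 11 → 12 → 13 → 14 → 15 → 16 → 17 → 18 → 19 → 20 → 21 → 22 → 23 → 24 → 25 → 26 → 27 → 28 → 29 → 30

Answer: 30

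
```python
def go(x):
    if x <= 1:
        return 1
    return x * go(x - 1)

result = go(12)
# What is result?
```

go(12) = 12 * 11 * 10 * 9 * 8 * 7 * 6 * 5 * 4 * 3 * 2 * 1 = 479001600

Answer: 479001600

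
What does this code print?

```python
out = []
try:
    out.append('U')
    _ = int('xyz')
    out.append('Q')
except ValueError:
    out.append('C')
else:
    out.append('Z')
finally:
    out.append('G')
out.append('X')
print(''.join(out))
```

Execution trace: 'U' (try body) → 'C' (except ValueError) → 'G' (finally) → 'X' (after the try/except). Output: UCGX

Answer: UCGX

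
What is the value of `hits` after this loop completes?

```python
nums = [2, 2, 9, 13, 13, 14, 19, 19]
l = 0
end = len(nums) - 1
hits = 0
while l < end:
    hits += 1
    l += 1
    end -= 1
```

Iterations until pointers meet (list length 8)
`hits` takes the values: 0 → 1 → 2 → 3 → 4

Answer: 4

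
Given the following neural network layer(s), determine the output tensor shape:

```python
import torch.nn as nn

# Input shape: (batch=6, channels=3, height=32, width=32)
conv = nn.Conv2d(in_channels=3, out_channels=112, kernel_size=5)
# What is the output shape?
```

Input: (6, 3, 32, 32) -> Output: (6, 112, 28, 28)

Answer: (6, 112, 28, 28)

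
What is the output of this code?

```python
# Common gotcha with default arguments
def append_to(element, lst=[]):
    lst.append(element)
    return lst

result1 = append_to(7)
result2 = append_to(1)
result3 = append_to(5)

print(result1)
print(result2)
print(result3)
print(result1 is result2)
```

Key concept: mutable default argument gotcha.
Step by step:
`result1 = append_to(7)` → result1 = [7]
`result2 = append_to(1)` → result1 = [7, 1] (same object as result2); result2 = [7, 1] (same object as result1)
`result3 = append_to(5)` → result1 = [7, 1, 5] (same object as result2, result3); result2 = [7, 1, 5] (same object as result1, result3); result3 = [7, 1, 5] (same object as result1, result2)
`print(result1)` → prints [7, 1, 5]
`print(result2)` → prints [7, 1, 5]
`print(result3)` → prints [7, 1, 5]
`print(result1 is result2)` → prints True

Answer:
[7, 1, 5]
[7, 1, 5]
[7, 1, 5]
True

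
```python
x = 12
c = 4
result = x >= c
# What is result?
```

Trace:
`x = 12` → x = 12
`c = 4` → c = 4
`result = x >= c` → result = True
So result = True

Answer: True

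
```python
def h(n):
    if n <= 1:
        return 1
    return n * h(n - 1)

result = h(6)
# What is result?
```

h(6) = 6 * 5 * 4 * 3 * 2 * 1 = 720

Answer: 720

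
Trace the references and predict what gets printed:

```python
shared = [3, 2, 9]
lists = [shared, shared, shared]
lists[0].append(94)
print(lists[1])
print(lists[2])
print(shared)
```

Key concept: list of same reference.
Step by step:
`shared = [3, 2, 9]` → shared = [3, 2, 9]
`lists = [shared, shared, shared]` → lists = [[3, 2, 9], [3, 2, 9], [3, 2, 9]]
`lists[0].append(94)` → shared = [3, 2, 9, 94]; lists = [[3, 2, 9, 94], [3, 2, 9, 94], [3, 2, 9, 94]]
`print(lists[1])` → prints [3, 2, 9, 94]
`print(lists[2])` → prints [3, 2, 9, 94]
`print(shared)` → prints [3, 2, 9, 94]

Answer:
[3, 2, 9, 94]
[3, 2, 9, 94]
[3, 2, 9, 94]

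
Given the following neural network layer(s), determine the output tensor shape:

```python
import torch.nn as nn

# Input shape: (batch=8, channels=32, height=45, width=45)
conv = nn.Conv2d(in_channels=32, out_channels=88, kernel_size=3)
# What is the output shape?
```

Input: (8, 32, 45, 45) -> Output: (8, 88, 43, 43)

Answer: (8, 88, 43, 43)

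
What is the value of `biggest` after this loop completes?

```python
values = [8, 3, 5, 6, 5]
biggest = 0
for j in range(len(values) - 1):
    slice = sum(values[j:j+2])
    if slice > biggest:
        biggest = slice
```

Max sum of 2-element window in [8, 3, 5, 6, 5]
`biggest` takes the values: 0 → 11

Answer: 11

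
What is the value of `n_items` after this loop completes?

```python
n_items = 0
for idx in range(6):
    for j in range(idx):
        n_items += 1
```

Triangle number: 0+1+2+...+5
`n_items` takes the values: 0 → 1 → 2 → 3 → 4 → 5 → 6 → 7 → 8 → 9 → 10 → 11 → 12 → 13 → 14 → 15

Answer: 15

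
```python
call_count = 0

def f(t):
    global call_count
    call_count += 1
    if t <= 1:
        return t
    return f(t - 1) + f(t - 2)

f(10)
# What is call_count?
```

Calls(t) = 1 + Calls(t-1) + Calls(t-2); Calls(0)=Calls(1)=1. For t=10 this gives 177.

Answer: 177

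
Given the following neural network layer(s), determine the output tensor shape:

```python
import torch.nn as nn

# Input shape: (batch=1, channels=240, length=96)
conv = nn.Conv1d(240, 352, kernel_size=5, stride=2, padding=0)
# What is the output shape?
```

Input: (1, 240, 96) -> Output: (1, 352, 46)

Answer: (1, 352, 46)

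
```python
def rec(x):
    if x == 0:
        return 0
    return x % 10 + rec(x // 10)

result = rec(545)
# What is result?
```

Sum of digits of 545: 5 + 4 + 5 = 14

Answer: 14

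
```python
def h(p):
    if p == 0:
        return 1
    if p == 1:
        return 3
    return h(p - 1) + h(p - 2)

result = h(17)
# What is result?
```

Build up from base cases: h(0)=1, h(1)=3, h(2)=4, h(3)=7, h(4)=11, h(5)=18, h(6)=29, ..., h(17)=5778

Answer: 5778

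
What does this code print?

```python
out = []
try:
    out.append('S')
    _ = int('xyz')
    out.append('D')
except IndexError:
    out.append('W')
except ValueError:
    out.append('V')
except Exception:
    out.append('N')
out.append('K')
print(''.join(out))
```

Execution trace: 'S' (try body) → 'V' (except ValueError) → 'K' (after the try/except). Output: SVK

Answer: SVK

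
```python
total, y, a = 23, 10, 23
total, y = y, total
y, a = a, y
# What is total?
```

Trace:
`total, y, a = 23, 10, 23` → total = 23; y = 10; a = 23
`total, y = y, total` → total = 10; y = 23
`y, a = a, y` → y = 23; a = 23
So total = 10

Answer: 10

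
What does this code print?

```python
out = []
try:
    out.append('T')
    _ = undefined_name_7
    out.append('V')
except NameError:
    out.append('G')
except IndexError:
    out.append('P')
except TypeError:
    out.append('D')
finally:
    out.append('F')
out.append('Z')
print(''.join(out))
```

Execution trace: 'T' (try body) → 'G' (except NameError) → 'F' (finally) → 'Z' (after the try/except). Output: TGFZ

Answer: TGFZ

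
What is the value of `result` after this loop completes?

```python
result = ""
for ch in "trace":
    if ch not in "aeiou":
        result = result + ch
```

Remove vowels from 'trace'
`result` takes the values: "" → "t" → "tr" → "trc"

Answer: "trc"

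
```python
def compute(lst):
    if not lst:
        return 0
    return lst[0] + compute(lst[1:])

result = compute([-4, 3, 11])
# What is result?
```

(-4) + 3 + 11 + 0 = 10

Answer: 10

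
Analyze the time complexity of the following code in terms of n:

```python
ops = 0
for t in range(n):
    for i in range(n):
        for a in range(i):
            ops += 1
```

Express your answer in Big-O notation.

Each loop level contributes: n × n × n. Multiplying the contributions gives O(n^3).

Answer: O(n^3)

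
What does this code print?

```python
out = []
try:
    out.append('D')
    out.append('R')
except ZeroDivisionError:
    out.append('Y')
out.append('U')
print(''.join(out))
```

Execution trace: 'D' (try body) → 'R' (try body, no exception) → 'U' (after the try/except). Output: DRU

Answer: DRU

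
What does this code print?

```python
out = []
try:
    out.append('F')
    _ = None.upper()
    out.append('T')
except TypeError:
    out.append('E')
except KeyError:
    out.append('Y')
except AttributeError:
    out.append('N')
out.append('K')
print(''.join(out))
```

Execution trace: 'F' (try body) → 'N' (except AttributeError) → 'K' (after the try/except). Output: FNK

Answer: FNK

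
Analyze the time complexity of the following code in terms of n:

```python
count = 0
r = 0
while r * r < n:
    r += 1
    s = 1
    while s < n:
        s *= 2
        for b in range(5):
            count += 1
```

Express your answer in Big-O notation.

Each loop level contributes: √n × log n × 1. Multiplying the contributions gives O(√n log n).

Answer: O(√n log n)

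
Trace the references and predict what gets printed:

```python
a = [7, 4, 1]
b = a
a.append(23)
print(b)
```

Key concept: basic list aliasing.
Step by step:
`a = [7, 4, 1]` → a = [7, 4, 1]
`b = a` → b = [7, 4, 1] (same object as a)
`a.append(23)` → a = [7, 4, 1, 23] (same object as b); b = [7, 4, 1, 23] (same object as a)
`print(b)` → prints [7, 4, 1, 23]

Answer: [7, 4, 1, 23]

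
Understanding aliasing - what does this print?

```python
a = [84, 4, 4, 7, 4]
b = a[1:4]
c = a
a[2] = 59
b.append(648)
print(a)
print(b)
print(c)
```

Key concept: slice vs alias.
Step by step:
`a = [84, 4, 4, 7, 4]` → a = [84, 4, 4, 7, 4]
`b = a[1:4]` → b = [4, 4, 7]
`c = a` → c = [84, 4, 4, 7, 4] (same object as a)
`a[2] = 59` → a = [84, 4, 59, 7, 4] (same object as c); c = [84, 4, 59, 7, 4] (same object as a)
`b.append(648)` → b = [4, 4, 7, 648]
`print(a)` → prints [84, 4, 59, 7, 4]
`print(b)` → prints [4, 4, 7, 648]
`print(c)` → prints [84, 4, 59, 7, 4]

Answer:
[84, 4, 59, 7, 4]
[4, 4, 7, 648]
[84, 4, 59, 7, 4]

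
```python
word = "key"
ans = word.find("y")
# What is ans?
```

Trace:
`word = "key"` → word = 'key'
`ans = word.find("y")` → ans = 2
So ans = 2

Answer: 2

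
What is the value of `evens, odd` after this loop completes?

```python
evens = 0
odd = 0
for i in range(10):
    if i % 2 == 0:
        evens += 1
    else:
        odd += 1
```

Count evens and odds in range(10)
`evens, odd` takes the values: (0, 0) → (1, 0) → (1, 1) → (2, 1) → (2, 2) → (3, 2) → (3, 3) → (4, 3) → (4, 4) → (5, 4) → (5, 5)

Answer: 5, 5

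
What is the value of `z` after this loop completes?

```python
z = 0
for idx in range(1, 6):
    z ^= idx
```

XOR of 1 to 5
`z` takes the values: 0 → 1 → 3 → 0 → 4 → 1

Answer: 1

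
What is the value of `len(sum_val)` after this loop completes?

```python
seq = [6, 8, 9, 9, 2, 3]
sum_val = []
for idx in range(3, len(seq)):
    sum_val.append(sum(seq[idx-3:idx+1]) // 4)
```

Number of 4-element averages
`sum_val` takes the values: [] → [8] → [8, 7] → [8, 7, 5]
So `len(sum_val)` = 3

Answer: 3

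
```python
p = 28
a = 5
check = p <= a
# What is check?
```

Trace:
`p = 28` → p = 28
`a = 5` → a = 5
`check = p <= a` → check = False
So check = False

Answer: False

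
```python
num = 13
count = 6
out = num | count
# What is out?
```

Trace:
`num = 13` → num = 13
`count = 6` → count = 6
`out = num | count` → out = 15
So out = 15

Answer: 15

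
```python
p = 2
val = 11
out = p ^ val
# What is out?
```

Trace:
`p = 2` → p = 2
`val = 11` → val = 11
`out = p ^ val` → out = 9
So out = 9

Answer: 9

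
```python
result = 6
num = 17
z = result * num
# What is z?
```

Trace:
`result = 6` → result = 6
`num = 17` → num = 17
`z = result * num` → z = 102
So z = 102

Answer: 102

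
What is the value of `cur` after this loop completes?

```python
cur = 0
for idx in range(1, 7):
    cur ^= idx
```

XOR of 1 to 6
`cur` takes the values: 0 → 1 → 3 → 0 → 4 → 1 → 7

Answer: 7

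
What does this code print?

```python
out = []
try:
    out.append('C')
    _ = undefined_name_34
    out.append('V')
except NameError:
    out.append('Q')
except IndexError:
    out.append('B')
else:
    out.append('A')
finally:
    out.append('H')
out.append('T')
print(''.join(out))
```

Execution trace: 'C' (try body) → 'Q' (except NameError) → 'H' (finally) → 'T' (after the try/except). Output: CQHT

Answer: CQHT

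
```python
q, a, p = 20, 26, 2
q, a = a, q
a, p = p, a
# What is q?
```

Trace:
`q, a, p = 20, 26, 2` → q = 20; a = 26; p = 2
`q, a = a, q` → q = 26; a = 20
`a, p = p, a` → a = 2; p = 20
So q = 26

Answer: 26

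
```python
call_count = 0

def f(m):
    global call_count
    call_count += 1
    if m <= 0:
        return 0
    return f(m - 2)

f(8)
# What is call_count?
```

Linear recursion stepping by 2: 5 calls from m=8 down to ≤0.

Answer: 5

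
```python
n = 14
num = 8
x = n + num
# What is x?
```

Trace:
`n = 14` → n = 14
`num = 8` → num = 8
`x = n + num` → x = 22
So x = 22

Answer: 22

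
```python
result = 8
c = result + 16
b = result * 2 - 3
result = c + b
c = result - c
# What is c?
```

Trace:
`result = 8` → result = 8
`c = result + 16` → c = 24
`b = result * 2 - 3` → b = 13
`result = c + b` → result = 37
`c = result - c` → c = 13
So c = 13

Answer: 13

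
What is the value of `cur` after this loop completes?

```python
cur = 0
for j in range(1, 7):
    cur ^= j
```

XOR of 1 to 6
`cur` takes the values: 0 → 1 → 3 → 0 → 4 → 1 → 7

Answer: 7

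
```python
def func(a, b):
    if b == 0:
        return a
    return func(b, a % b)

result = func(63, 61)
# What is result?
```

func(63, 61) -> func(61, 2) -> func(2, 1) -> func(1, 0) -> 1

Answer: 1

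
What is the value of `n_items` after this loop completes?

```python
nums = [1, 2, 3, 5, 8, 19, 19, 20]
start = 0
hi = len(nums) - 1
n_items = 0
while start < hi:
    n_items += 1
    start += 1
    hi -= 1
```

Iterations until pointers meet (list length 8)
`n_items` takes the values: 0 → 1 → 2 → 3 → 4

Answer: 4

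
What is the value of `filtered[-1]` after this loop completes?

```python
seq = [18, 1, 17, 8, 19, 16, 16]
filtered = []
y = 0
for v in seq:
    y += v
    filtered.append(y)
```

Cumulative sum ends at 95
`filtered` takes the values: [] → [18] → [18, 19] → [18, 19, 36] → [18, 19, 36, 44] → [18, 19, 36, 44, 63] → [18, 19, 36, 44, 63, 79] → [18, 19, 36, 44, 63, 79, 95]
So `filtered[-1]` = 95

Answer: 95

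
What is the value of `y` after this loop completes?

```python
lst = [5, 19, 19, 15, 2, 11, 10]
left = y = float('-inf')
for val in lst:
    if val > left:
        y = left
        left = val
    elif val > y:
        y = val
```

Second largest (with repeats) in [5, 19, 19, 15, 2, 11, 10]
`y` takes the values: -inf → 5 → 19

Answer: 19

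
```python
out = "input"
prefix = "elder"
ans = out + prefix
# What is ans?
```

Trace:
`out = "input"` → out = 'input'
`prefix = "elder"` → prefix = 'elder'
`ans = out + prefix` → ans = 'inputelder'
So ans = 'inputelder'

Answer: 'inputelder'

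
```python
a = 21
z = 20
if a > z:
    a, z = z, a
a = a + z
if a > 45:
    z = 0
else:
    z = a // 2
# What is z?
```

Trace:
`a = 21` → a = 21
`z = 20` → z = 20
`if a > z: ...` → a > z is True → a = 20; z = 21
`a = a + z` → a = 41
`if a > 45: ...` → a > 45 is False, take else branch → z = 20
So z = 20

Answer: 20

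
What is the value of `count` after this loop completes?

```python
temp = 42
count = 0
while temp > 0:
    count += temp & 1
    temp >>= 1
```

Count set bits in 42 (binary: 0b101010)
`count` takes the values: 0 → 1 → 2 → 3

Answer: 3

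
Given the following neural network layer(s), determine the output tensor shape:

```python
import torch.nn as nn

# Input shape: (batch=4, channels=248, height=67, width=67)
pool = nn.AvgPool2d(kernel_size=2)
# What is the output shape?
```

Input: (4, 248, 67, 67) -> Output: (4, 248, 33, 33)

Answer: (4, 248, 33, 33)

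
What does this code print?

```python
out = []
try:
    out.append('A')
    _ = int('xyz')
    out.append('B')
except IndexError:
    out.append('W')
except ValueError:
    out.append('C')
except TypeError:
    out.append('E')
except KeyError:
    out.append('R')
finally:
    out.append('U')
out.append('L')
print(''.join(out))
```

Execution trace: 'A' (try body) → 'C' (except ValueError) → 'U' (finally) → 'L' (after the try/except). Output: ACUL

Answer: ACUL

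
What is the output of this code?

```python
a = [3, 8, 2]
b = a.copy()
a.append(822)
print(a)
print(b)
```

Key concept: list.copy() creates independent copy.
Step by step:
`a = [3, 8, 2]` → a = [3, 8, 2]
`b = a.copy()` → b = [3, 8, 2]
`a.append(822)` → a = [3, 8, 2, 822]
`print(a)` → prints [3, 8, 2, 822]
`print(b)` → prints [3, 8, 2]

Answer:
[3, 8, 2, 822]
[3, 8, 2]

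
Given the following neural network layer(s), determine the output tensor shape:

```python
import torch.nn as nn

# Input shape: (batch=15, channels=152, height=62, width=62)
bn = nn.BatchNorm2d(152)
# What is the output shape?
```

Input: (15, 152, 62, 62) -> Output: (15, 152, 62, 62)

Answer: (15, 152, 62, 62)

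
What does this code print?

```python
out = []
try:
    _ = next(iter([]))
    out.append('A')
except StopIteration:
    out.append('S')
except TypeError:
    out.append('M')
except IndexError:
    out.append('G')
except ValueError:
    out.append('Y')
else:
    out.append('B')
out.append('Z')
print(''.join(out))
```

Execution trace: 'S' (except StopIteration) → 'Z' (after the try/except). Output: SZ

Answer: SZ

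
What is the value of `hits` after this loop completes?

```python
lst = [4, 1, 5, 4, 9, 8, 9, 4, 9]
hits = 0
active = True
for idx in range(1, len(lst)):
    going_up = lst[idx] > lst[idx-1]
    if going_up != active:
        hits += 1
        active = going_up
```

Count direction changes in [4, 1, 5, 4, 9, 8, 9, 4, 9]
`hits` takes the values: 0 → 1 → 2 → 3 → 4 → 5 → 6 → 7 → 8

Answer: 8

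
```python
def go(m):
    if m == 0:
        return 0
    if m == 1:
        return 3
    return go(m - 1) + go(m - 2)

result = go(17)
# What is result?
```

Build up from base cases: go(0)=0, go(1)=3, go(2)=3, go(3)=6, go(4)=9, go(5)=15, go(6)=24, ..., go(17)=4791

Answer: 4791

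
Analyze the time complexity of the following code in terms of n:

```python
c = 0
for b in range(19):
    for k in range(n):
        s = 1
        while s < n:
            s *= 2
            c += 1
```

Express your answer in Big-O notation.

Each loop level contributes: 1 × n × log n. Multiplying the contributions gives O(n log n).

Answer: O(n log n)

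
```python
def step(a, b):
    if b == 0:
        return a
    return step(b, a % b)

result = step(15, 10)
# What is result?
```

step(15, 10) -> step(10, 5) -> step(5, 0) -> 5

Answer: 5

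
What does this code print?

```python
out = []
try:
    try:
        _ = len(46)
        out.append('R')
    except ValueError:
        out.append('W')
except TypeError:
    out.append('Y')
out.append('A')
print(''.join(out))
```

Execution trace: 'Y' (outer except TypeError) → 'A' (after the try/except). Output: YA

Answer: YA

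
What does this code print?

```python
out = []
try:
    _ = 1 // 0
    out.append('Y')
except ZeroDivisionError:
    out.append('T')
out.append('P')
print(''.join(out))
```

Execution trace: 'T' (except ZeroDivisionError) → 'P' (after the try/except). Output: TP

Answer: TP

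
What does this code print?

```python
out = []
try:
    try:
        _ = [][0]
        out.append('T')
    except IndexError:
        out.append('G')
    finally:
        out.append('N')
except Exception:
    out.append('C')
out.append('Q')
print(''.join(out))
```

Execution trace: 'G' (inner except IndexError) → 'N' (inner finally) → 'Q' (after the try/except). Output: GNQ

Answer: GNQ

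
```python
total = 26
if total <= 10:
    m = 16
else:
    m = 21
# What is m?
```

Trace:
`total = 26` → total = 26
`if total <= 10: ...` → total <= 10 is False, take else branch → m = 21
So m = 21

Answer: 21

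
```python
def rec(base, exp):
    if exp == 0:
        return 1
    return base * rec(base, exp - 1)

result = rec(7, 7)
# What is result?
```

rec(7, 7) = 7 * 7 * 7 * 7 * 7 * 7 * 7 = 823543

Answer: 823543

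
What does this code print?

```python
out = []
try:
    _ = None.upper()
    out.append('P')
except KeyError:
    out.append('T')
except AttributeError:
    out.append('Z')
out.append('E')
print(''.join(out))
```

Execution trace: 'Z' (except AttributeError) → 'E' (after the try/except). Output: ZE

Answer: ZE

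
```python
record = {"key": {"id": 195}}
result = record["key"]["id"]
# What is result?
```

Trace:
`record = {"key": {"id": 195}}` → record = {'key': {'id': 195}}
`result = record["key"]["id"]` → result = 195
So result = 195

Answer: 195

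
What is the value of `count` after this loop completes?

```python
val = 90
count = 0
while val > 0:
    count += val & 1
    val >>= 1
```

Count set bits in 90 (binary: 0b1011010)
`count` takes the values: 0 → 1 → 2 → 3 → 4

Answer: 4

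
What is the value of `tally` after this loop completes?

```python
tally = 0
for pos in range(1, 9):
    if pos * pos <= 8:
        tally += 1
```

Count numbers where pos² ≤ 8
`tally` takes the values: 0 → 1 → 2

Answer: 2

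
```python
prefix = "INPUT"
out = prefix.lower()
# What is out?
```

Trace:
`prefix = "INPUT"` → prefix = 'INPUT'
`out = prefix.lower()` → out = 'input'
So out = 'input'

Answer: 'input'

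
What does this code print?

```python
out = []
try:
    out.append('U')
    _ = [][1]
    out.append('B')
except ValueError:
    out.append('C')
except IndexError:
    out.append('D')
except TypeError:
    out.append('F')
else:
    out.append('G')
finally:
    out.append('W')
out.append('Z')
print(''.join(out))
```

Execution trace: 'U' (try body) → 'D' (except IndexError) → 'W' (finally) → 'Z' (after the try/except). Output: UDWZ

Answer: UDWZ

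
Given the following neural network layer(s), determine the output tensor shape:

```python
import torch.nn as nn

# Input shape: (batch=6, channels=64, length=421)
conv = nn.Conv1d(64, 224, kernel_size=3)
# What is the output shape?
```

Input: (6, 64, 421) -> Output: (6, 224, 419)

Answer: (6, 224, 419)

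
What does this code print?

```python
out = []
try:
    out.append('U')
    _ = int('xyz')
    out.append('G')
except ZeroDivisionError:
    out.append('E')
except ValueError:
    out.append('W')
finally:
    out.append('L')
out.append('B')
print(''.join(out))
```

Execution trace: 'U' (try body) → 'W' (except ValueError) → 'L' (finally) → 'B' (after the try/except). Output: UWLB

Answer: UWLB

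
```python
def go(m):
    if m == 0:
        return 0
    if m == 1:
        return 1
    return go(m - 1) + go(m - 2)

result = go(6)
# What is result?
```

Build up from base cases: go(0)=0, go(1)=1, go(2)=1, go(3)=2, go(4)=3, go(5)=5, go(6)=8

Answer: 8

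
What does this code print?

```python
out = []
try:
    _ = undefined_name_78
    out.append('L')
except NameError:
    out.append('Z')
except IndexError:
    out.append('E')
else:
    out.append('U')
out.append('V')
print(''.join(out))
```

Execution trace: 'Z' (except NameError) → 'V' (after the try/except). Output: ZV

Answer: ZV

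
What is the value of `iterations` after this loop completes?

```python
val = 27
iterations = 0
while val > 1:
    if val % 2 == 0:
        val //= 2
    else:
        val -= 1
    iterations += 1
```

Steps to reduce 27 to 1
`iterations` takes the values: 0 → 1 → 2 → 3 → 4 → 5 → 6 → 7

Answer: 7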